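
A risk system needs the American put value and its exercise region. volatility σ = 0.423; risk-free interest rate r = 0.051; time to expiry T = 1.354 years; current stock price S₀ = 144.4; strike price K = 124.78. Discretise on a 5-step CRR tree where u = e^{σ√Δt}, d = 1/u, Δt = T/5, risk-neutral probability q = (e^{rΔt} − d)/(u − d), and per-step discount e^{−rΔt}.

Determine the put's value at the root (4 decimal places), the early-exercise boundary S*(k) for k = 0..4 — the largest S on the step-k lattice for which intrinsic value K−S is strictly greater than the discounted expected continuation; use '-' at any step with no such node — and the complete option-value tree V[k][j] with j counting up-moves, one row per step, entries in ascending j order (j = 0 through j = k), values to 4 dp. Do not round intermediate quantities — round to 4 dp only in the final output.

params: Δt=0.27080 u=1.24623 d=0.80242 q=0.47653 e^(-rΔt)=0.98628
t_5 payoffs: 76.7429 50.1741 8.9105 0.0000 0.0000 0.0000
t_4: node(4,0) S=59.8653 payoff=64.9147 vs cont=63.2033 → 64.9147 [stop]  node(4,1) S=92.9761 payoff=31.8039 vs cont=30.0925 → 31.8039 [stop]  node(4,2) S=144.4000 payoff=0.0000 vs cont=4.6004 → 4.6004 [wait]  node(4,3) S=224.2659 payoff=0.0000 vs cont=0.0000 → 0.0000 [wait]  node(4,4) S=348.3047 payoff=0.0000 vs cont=0.0000 → 0.0000 [wait]  ⇒ S*(4)=92.9761
t_3: node(3,0) S=74.6059 payoff=50.1741 vs cont=48.4627 → 50.1741 [stop]  node(3,1) S=115.8695 payoff=8.9105 vs cont=18.5824 → 18.5824 [wait]  node(3,2) S=179.9555 payoff=0.0000 vs cont=2.3752 → 2.3752 [wait]  node(3,3) S=279.4868 payoff=0.0000 vs cont=0.0000 → 0.0000 [wait]  ⇒ S*(3)=74.6059
t_2: node(2,0) S=92.9761 payoff=31.8039 vs cont=34.6382 → 34.6382 [wait]  node(2,1) S=144.4000 payoff=0.0000 vs cont=10.7103 → 10.7103 [wait]  node(2,2) S=224.2659 payoff=0.0000 vs cont=1.2263 → 1.2263 [wait]  ⇒ S*(2)=-
t_1: node(1,0) S=115.8695 payoff=8.9105 vs cont=22.9172 → 22.9172 [wait]  node(1,1) S=179.9555 payoff=0.0000 vs cont=6.1060 → 6.1060 [wait]  ⇒ S*(1)=-
t_0: node(0,0) S=144.4000 payoff=0.0000 vs cont=14.7018 → 14.7018 [wait]  ⇒ S*(0)=-

price = 14.7018
boundary = - - - 74.6059 92.9761
tree:
14.7018
22.9172 6.1060
34.6382 10.7103 1.2263
50.1741 18.5824 2.3752 0.0000
64.9147 31.8039 4.6004 0.0000 0.0000
76.7429 50.1741 8.9105 0.0000 0.0000 0.0000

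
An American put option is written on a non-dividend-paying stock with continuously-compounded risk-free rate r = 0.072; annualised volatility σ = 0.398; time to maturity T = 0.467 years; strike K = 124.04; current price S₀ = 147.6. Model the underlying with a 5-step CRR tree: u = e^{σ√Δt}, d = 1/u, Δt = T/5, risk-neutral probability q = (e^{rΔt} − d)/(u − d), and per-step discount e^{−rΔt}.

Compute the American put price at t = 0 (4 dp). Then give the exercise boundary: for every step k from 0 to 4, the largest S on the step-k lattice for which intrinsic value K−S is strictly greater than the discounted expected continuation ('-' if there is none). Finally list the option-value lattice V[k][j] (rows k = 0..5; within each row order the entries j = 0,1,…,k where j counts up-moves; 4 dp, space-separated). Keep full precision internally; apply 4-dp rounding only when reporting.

price = 4.7195
boundary = - - - - 90.7373
tree:
4.7195
8.1252 1.3407
13.6159 2.6851 0.0000
21.9487 5.3773 0.0000 0.0000
33.3027 10.7690 0.0000 0.0000 0.0000
43.6947 21.5667 0.0000 0.0000 0.0000 0.0000

Δt=0.09340, u=1.12934, d=0.88547, q=0.49730, disc=e^(-rΔt)=0.99330
k=5 terminal: V=max(K-S,0) → 43.6947 21.5667 0.0000 0.0000 0.0000 0.0000
k=4: j=0 S=90.7373 intr=33.3027 cont=32.4714 V=33.3027[EX]; j=1 S=115.7274 intr=8.3126 cont=10.7690 V=10.7690[hold]; j=2 S=147.6000 intr=0.0000 cont=0.0000 V=0.0000[hold]; j=3 S=188.2507 intr=0.0000 cont=0.0000 V=0.0000[hold]; j=4 S=240.0971 intr=0.0000 cont=0.0000 V=0.0000[hold]  S*(4)=90.7373
k=3: j=0 S=102.4733 intr=21.5667 cont=21.9487 V=21.9487[hold]; j=1 S=130.6957 intr=0.0000 cont=5.3773 V=5.3773[hold]; j=2 S=166.6908 intr=0.0000 cont=0.0000 V=0.0000[hold]; j=3 S=212.5993 intr=0.0000 cont=0.0000 V=0.0000[hold]  S*(3)=-
k=2: j=0 S=115.7274 intr=8.3126 cont=13.6159 V=13.6159[hold]; j=1 S=147.6000 intr=0.0000 cont=2.6851 V=2.6851[hold]; j=2 S=188.2507 intr=0.0000 cont=0.0000 V=0.0000[hold]  S*(2)=-
k=1: j=0 S=130.6957 intr=0.0000 cont=8.1252 V=8.1252[hold]; j=1 S=166.6908 intr=0.0000 cont=1.3407 V=1.3407[hold]  S*(1)=-
k=0: j=0 S=147.6000 intr=0.0000 cont=4.7195 V=4.7195[hold]  S*(0)=-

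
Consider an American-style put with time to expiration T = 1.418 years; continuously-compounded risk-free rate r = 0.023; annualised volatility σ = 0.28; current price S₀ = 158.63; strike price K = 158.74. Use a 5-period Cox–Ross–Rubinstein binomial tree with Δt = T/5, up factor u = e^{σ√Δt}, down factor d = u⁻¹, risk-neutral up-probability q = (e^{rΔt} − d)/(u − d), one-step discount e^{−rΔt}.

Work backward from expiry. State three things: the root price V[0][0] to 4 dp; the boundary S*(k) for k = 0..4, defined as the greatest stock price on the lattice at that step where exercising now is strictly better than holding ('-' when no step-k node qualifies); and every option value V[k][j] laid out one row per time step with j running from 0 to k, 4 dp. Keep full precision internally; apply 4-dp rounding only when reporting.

price = 19.7685
boundary = - - - 101.4169 117.7250
tree:
19.7685
29.4072 9.7864
42.0820 16.3267 2.9641
57.3231 26.4439 5.7892 0.0000
71.3721 41.0150 11.3072 0.0000 0.0000
83.4749 57.3231 22.0845 0.0000 0.0000 0.0000

Δt=0.28360, u=1.16080, d=0.86147, q=0.48465, disc=e^(-rΔt)=0.99350
k=5 terminal: V=max(K-S,0) → 83.4749 57.3231 22.0845 0.0000 0.0000 0.0000
k=4: j=0 S=87.3679 intr=71.3721 cont=70.3400 V=71.3721[EX]; j=1 S=117.7250 intr=41.0150 cont=39.9829 V=41.0150[EX]; j=2 S=158.6300 intr=0.1100 cont=11.3072 V=11.3072[hold]; j=3 S=213.7479 intr=0.0000 cont=0.0000 V=0.0000[hold]; j=4 S=288.0173 intr=0.0000 cont=0.0000 V=0.0000[hold]  S*(4)=117.7250
k=3: j=0 S=101.4169 intr=57.3231 cont=56.2910 V=57.3231[EX]; j=1 S=136.6555 intr=22.0845 cont=26.4439 V=26.4439[hold]; j=2 S=184.1381 intr=0.0000 cont=5.7892 V=5.7892[hold]; j=3 S=248.1191 intr=0.0000 cont=0.0000 V=0.0000[hold]  S*(3)=101.4169
k=2: j=0 S=117.7250 intr=41.0150 cont=42.0820 V=42.0820[hold]; j=1 S=158.6300 intr=0.1100 cont=16.3267 V=16.3267[hold]; j=2 S=213.7479 intr=0.0000 cont=2.9641 V=2.9641[hold]  S*(2)=-
k=1: j=0 S=136.6555 intr=22.0845 cont=29.4072 V=29.4072[hold]; j=1 S=184.1381 intr=0.0000 cont=9.7864 V=9.7864[hold]  S*(1)=-
k=0: j=0 S=158.6300 intr=0.1100 cont=19.7685 V=19.7685[hold]  S*(0)=-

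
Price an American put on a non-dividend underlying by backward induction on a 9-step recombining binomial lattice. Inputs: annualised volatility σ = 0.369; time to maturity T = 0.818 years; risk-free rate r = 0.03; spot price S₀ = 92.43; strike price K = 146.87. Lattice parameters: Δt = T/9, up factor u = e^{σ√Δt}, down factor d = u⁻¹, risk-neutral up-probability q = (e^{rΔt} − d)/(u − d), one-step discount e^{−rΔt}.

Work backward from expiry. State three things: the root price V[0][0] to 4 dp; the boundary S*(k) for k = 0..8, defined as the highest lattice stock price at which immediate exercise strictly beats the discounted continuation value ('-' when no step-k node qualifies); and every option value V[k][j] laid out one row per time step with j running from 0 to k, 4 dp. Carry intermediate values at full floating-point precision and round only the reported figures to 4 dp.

price = 54.5988
boundary = - 82.6989 92.4300 82.6989 92.4300 82.6989 92.4300 103.3062 115.4621
tree:
54.5988
64.1711 44.7204
72.8777 54.4400 34.6294
80.6677 64.1711 44.1536 24.6894
87.6375 72.8777 54.4400 33.4564 15.4993
93.8735 80.6677 64.1711 43.6134 22.8365 7.7789
99.4531 87.6375 72.8777 54.4400 32.3381 12.8541 2.4220
104.4451 93.8735 80.6677 64.1711 43.5638 20.5747 4.7108 0.0000
108.9117 99.4531 87.6375 72.8777 54.4400 31.4079 9.1627 0.0000 0.0000
112.9080 104.4451 93.8735 80.6677 64.1711 43.5638 17.8216 0.0000 0.0000 0.0000

Δt=0.09089  u=1.11767  d=0.89472  q=0.48446  discount=0.99728
step 9 (expiry): payoffs max(K−S,0) = 112.9080 104.4451 93.8735 80.6677 64.1711 43.5638 17.8216 0.0000 0.0000 0.0000
step 8: (k=8,j=0): S=37.9583, (K−S)⁺=108.9117, hold=108.5117 ⇒ V=108.9117 exercise | (k=8,j=1): S=47.4169, (K−S)⁺=99.4531, hold=99.0531 ⇒ V=99.4531 exercise | (k=8,j=2): S=59.2325, (K−S)⁺=87.6375, hold=87.2376 ⇒ V=87.6375 exercise | (k=8,j=3): S=73.9923, (K−S)⁺=72.8777, hold=72.4778 ⇒ V=72.8777 exercise | (k=8,j=4): S=92.4300, (K−S)⁺=54.4400, hold=54.0401 ⇒ V=54.4400 exercise | (k=8,j=5): S=115.4621, (K−S)⁺=31.4079, hold=31.0080 ⇒ V=31.4079 exercise | (k=8,j=6): S=144.2334, (K−S)⁺=2.6366, hold=9.1627 ⇒ V=9.1627 continue | (k=8,j=7): S=180.1741, (K−S)⁺=0.0000, hold=0.0000 ⇒ V=0.0000 continue | (k=8,j=8): S=225.0706, (K−S)⁺=0.0000, hold=0.0000 ⇒ V=0.0000 continue  boundary S*=115.4621
step 7: (k=7,j=0): S=42.4249, (K−S)⁺=104.4451, hold=104.0452 ⇒ V=104.4451 exercise | (k=7,j=1): S=52.9965, (K−S)⁺=93.8735, hold=93.4736 ⇒ V=93.8735 exercise | (k=7,j=2): S=66.2023, (K−S)⁺=80.6677, hold=80.2678 ⇒ V=80.6677 exercise | (k=7,j=3): S=82.6989, (K−S)⁺=64.1711, hold=63.7712 ⇒ V=64.1711 exercise | (k=7,j=4): S=103.3062, (K−S)⁺=43.5638, hold=43.1639 ⇒ V=43.5638 exercise | (k=7,j=5): S=129.0484, (K−S)⁺=17.8216, hold=20.5747 ⇒ V=20.5747 continue | (k=7,j=6): S=161.2052, (K−S)⁺=0.0000, hold=4.7108 ⇒ V=4.7108 continue | (k=7,j=7): S=201.3750, (K−S)⁺=0.0000, hold=0.0000 ⇒ V=0.0000 continue  boundary S*=103.3062
step 6: (k=6,j=0): S=47.4169, (K−S)⁺=99.4531, hold=99.0531 ⇒ V=99.4531 exercise | (k=6,j=1): S=59.2325, (K−S)⁺=87.6375, hold=87.2376 ⇒ V=87.6375 exercise | (k=6,j=2): S=73.9923, (K−S)⁺=72.8777, hold=72.4778 ⇒ V=72.8777 exercise | (k=6,j=3): S=92.4300, (K−S)⁺=54.4400, hold=54.0401 ⇒ V=54.4400 exercise | (k=6,j=4): S=115.4621, (K−S)⁺=31.4079, hold=32.3381 ⇒ V=32.3381 continue | (k=6,j=5): S=144.2334, (K−S)⁺=2.6366, hold=12.8541 ⇒ V=12.8541 continue | (k=6,j=6): S=180.1741, (K−S)⁺=0.0000, hold=2.4220 ⇒ V=2.4220 continue  boundary S*=92.4300
step 5: (k=5,j=0): S=52.9965, (K−S)⁺=93.8735, hold=93.4736 ⇒ V=93.8735 exercise | (k=5,j=1): S=66.2023, (K−S)⁺=80.6677, hold=80.2678 ⇒ V=80.6677 exercise | (k=5,j=2): S=82.6989, (K−S)⁺=64.1711, hold=63.7712 ⇒ V=64.1711 exercise | (k=5,j=3): S=103.3062, (K−S)⁺=43.5638, hold=43.6134 ⇒ V=43.6134 continue | (k=5,j=4): S=129.0484, (K−S)⁺=17.8216, hold=22.8365 ⇒ V=22.8365 continue | (k=5,j=5): S=161.2052, (K−S)⁺=0.0000, hold=7.7789 ⇒ V=7.7789 continue  boundary S*=82.6989
step 4: (k=4,j=0): S=59.2325, (K−S)⁺=87.6375, hold=87.2376 ⇒ V=87.6375 exercise | (k=4,j=1): S=73.9923, (K−S)⁺=72.8777, hold=72.4778 ⇒ V=72.8777 exercise | (k=4,j=2): S=92.4300, (K−S)⁺=54.4400, hold=54.0640 ⇒ V=54.4400 exercise | (k=4,j=3): S=115.4621, (K−S)⁺=31.4079, hold=33.4564 ⇒ V=33.4564 continue | (k=4,j=4): S=144.2334, (K−S)⁺=2.6366, hold=15.4993 ⇒ V=15.4993 continue  boundary S*=92.4300
step 3: (k=3,j=0): S=66.2023, (K−S)⁺=80.6677, hold=80.2678 ⇒ V=80.6677 exercise | (k=3,j=1): S=82.6989, (K−S)⁺=64.1711, hold=63.7712 ⇒ V=64.1711 exercise | (k=3,j=2): S=103.3062, (K−S)⁺=43.5638, hold=44.1536 ⇒ V=44.1536 continue | (k=3,j=3): S=129.0484, (K−S)⁺=17.8216, hold=24.6894 ⇒ V=24.6894 continue  boundary S*=82.6989
step 2: (k=2,j=0): S=73.9923, (K−S)⁺=72.8777, hold=72.4778 ⇒ V=72.8777 exercise | (k=2,j=1): S=92.4300, (K−S)⁺=54.4400, hold=54.3250 ⇒ V=54.4400 exercise | (k=2,j=2): S=115.4621, (K−S)⁺=31.4079, hold=34.6294 ⇒ V=34.6294 continue  boundary S*=92.4300
step 1: (k=1,j=0): S=82.6989, (K−S)⁺=64.1711, hold=63.7712 ⇒ V=64.1711 exercise | (k=1,j=1): S=103.3062, (K−S)⁺=43.5638, hold=44.7204 ⇒ V=44.7204 continue  boundary S*=82.6989
step 0: (k=0,j=0): S=92.4300, (K−S)⁺=54.4400, hold=54.5988 ⇒ V=54.5988 continue  boundary S*=-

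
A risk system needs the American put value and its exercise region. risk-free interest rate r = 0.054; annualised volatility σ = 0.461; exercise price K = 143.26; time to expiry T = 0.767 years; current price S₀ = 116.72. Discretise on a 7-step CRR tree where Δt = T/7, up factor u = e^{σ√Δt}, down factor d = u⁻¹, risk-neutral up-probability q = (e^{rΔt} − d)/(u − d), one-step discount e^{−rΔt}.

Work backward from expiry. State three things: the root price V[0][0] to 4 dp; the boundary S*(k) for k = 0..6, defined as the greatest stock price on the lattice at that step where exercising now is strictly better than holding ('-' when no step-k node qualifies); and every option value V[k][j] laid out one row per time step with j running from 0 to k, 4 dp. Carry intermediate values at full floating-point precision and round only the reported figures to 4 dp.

price = 33.8075
boundary = - - 86.0201 73.8461 86.0201 100.2011 116.7200
tree:
33.8075
44.7646 22.4156
57.2399 31.8716 12.5009
69.4139 43.6837 19.5342 5.0750
79.8650 57.2399 29.6124 8.9136 1.0006
88.8370 69.4139 43.0589 15.4857 1.9404 0.0000
96.5393 79.8650 57.2399 26.5400 3.7631 0.0000 0.0000
103.1514 88.8370 69.4139 43.0589 7.2979 0.0000 0.0000 0.0000

Δt=0.10957  u=1.16486  d=0.85847  q=0.48129  discount=0.99410
step 7 (expiry): payoffs max(K−S,0) = 103.1514 88.8370 69.4139 43.0589 7.2979 0.0000 0.0000 0.0000
step 6: (k=6,j=0): S=46.7207, (K−S)⁺=96.5393, hold=95.6941 ⇒ V=96.5393 exercise | (k=6,j=1): S=63.3950, (K−S)⁺=79.8650, hold=79.0199 ⇒ V=79.8650 exercise | (k=6,j=2): S=86.0201, (K−S)⁺=57.2399, hold=56.3947 ⇒ V=57.2399 exercise | (k=6,j=3): S=116.7200, (K−S)⁺=26.5400, hold=25.6949 ⇒ V=26.5400 exercise | (k=6,j=4): S=158.3764, (K−S)⁺=0.0000, hold=3.7631 ⇒ V=3.7631 continue | (k=6,j=5): S=214.8996, (K−S)⁺=0.0000, hold=0.0000 ⇒ V=0.0000 continue | (k=6,j=6): S=291.5955, (K−S)⁺=0.0000, hold=0.0000 ⇒ V=0.0000 continue  boundary S*=116.7200
step 5: (k=5,j=0): S=54.4230, (K−S)⁺=88.8370, hold=87.9919 ⇒ V=88.8370 exercise | (k=5,j=1): S=73.8461, (K−S)⁺=69.4139, hold=68.5688 ⇒ V=69.4139 exercise | (k=5,j=2): S=100.2011, (K−S)⁺=43.0589, hold=42.2137 ⇒ V=43.0589 exercise | (k=5,j=3): S=135.9621, (K−S)⁺=7.2979, hold=15.4857 ⇒ V=15.4857 continue | (k=5,j=4): S=184.4858, (K−S)⁺=0.0000, hold=1.9404 ⇒ V=1.9404 continue | (k=5,j=5): S=250.3273, (K−S)⁺=0.0000, hold=0.0000 ⇒ V=0.0000 continue  boundary S*=100.2011
step 4: (k=4,j=0): S=63.3950, (K−S)⁺=79.8650, hold=79.0199 ⇒ V=79.8650 exercise | (k=4,j=1): S=86.0201, (K−S)⁺=57.2399, hold=56.3947 ⇒ V=57.2399 exercise | (k=4,j=2): S=116.7200, (K−S)⁺=26.5400, hold=29.6124 ⇒ V=29.6124 continue | (k=4,j=3): S=158.3764, (K−S)⁺=0.0000, hold=8.9136 ⇒ V=8.9136 continue | (k=4,j=4): S=214.8996, (K−S)⁺=0.0000, hold=1.0006 ⇒ V=1.0006 continue  boundary S*=86.0201
step 3: (k=3,j=0): S=73.8461, (K−S)⁺=69.4139, hold=68.5688 ⇒ V=69.4139 exercise | (k=3,j=1): S=100.2011, (K−S)⁺=43.0589, hold=43.6837 ⇒ V=43.6837 continue | (k=3,j=2): S=135.9621, (K−S)⁺=7.2979, hold=19.5342 ⇒ V=19.5342 continue | (k=3,j=3): S=184.4858, (K−S)⁺=0.0000, hold=5.0750 ⇒ V=5.0750 continue  boundary S*=73.8461
step 2: (k=2,j=0): S=86.0201, (K−S)⁺=57.2399, hold=56.6937 ⇒ V=57.2399 exercise | (k=2,j=1): S=116.7200, (K−S)⁺=26.5400, hold=31.8716 ⇒ V=31.8716 continue | (k=2,j=2): S=158.3764, (K−S)⁺=0.0000, hold=12.5009 ⇒ V=12.5009 continue  boundary S*=86.0201
step 1: (k=1,j=0): S=100.2011, (K−S)⁺=43.0589, hold=44.7646 ⇒ V=44.7646 continue | (k=1,j=1): S=135.9621, (K−S)⁺=7.2979, hold=22.4156 ⇒ V=22.4156 continue  boundary S*=-
step 0: (k=0,j=0): S=116.7200, (K−S)⁺=26.5400, hold=33.8075 ⇒ V=33.8075 continue  boundary S*=-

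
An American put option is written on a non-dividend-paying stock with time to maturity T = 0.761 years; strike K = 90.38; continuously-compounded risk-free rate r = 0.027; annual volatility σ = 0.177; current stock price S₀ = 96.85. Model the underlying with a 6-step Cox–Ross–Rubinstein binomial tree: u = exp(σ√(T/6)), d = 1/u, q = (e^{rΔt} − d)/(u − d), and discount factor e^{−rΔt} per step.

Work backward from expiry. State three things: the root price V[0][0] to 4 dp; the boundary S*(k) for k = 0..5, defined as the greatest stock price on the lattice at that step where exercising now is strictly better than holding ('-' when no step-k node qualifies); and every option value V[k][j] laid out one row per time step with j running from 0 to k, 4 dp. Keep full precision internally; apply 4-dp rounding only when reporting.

Δt=0.12683  u=1.06507  d=0.93891  q=0.51144  discount=0.99658
step 6 (expiry): payoffs max(K−S,0) = 24.0298 15.1147 5.0018 0.0000 0.0000 0.0000 0.0000
step 5: (k=5,j=0): S=70.6673, (K−S)⁺=19.7127, hold=19.4038 ⇒ V=19.7127 exercise | (k=5,j=1): S=80.1624, (K−S)⁺=10.2176, hold=9.9086 ⇒ V=10.2176 exercise | (k=5,j=2): S=90.9334, (K−S)⁺=0.0000, hold=2.4353 ⇒ V=2.4353 continue | (k=5,j=3): S=103.1516, (K−S)⁺=0.0000, hold=0.0000 ⇒ V=0.0000 continue | (k=5,j=4): S=117.0115, (K−S)⁺=0.0000, hold=0.0000 ⇒ V=0.0000 continue | (k=5,j=5): S=132.7336, (K−S)⁺=0.0000, hold=0.0000 ⇒ V=0.0000 continue  boundary S*=80.1624
step 4: (k=4,j=0): S=75.2653, (K−S)⁺=15.1147, hold=14.8058 ⇒ V=15.1147 exercise | (k=4,j=1): S=85.3782, (K−S)⁺=5.0018, hold=6.2161 ⇒ V=6.2161 continue | (k=4,j=2): S=96.8500, (K−S)⁺=0.0000, hold=1.1857 ⇒ V=1.1857 continue | (k=4,j=3): S=109.8632, (K−S)⁺=0.0000, hold=0.0000 ⇒ V=0.0000 continue | (k=4,j=4): S=124.6249, (K−S)⁺=0.0000, hold=0.0000 ⇒ V=0.0000 continue  boundary S*=75.2653
step 3: (k=3,j=0): S=80.1624, (K−S)⁺=10.2176, hold=10.5275 ⇒ V=10.5275 continue | (k=3,j=1): S=90.9334, (K−S)⁺=0.0000, hold=3.6309 ⇒ V=3.6309 continue | (k=3,j=2): S=103.1516, (K−S)⁺=0.0000, hold=0.5773 ⇒ V=0.5773 continue | (k=3,j=3): S=117.0115, (K−S)⁺=0.0000, hold=0.0000 ⇒ V=0.0000 continue  boundary S*=-
step 2: (k=2,j=0): S=85.3782, (K−S)⁺=5.0018, hold=6.9764 ⇒ V=6.9764 continue | (k=2,j=1): S=96.8500, (K−S)⁺=0.0000, hold=2.0621 ⇒ V=2.0621 continue | (k=2,j=2): S=109.8632, (K−S)⁺=0.0000, hold=0.2811 ⇒ V=0.2811 continue  boundary S*=-
step 1: (k=1,j=0): S=90.9334, (K−S)⁺=0.0000, hold=4.4478 ⇒ V=4.4478 continue | (k=1,j=1): S=103.1516, (K−S)⁺=0.0000, hold=1.1473 ⇒ V=1.1473 continue  boundary S*=-
step 0: (k=0,j=0): S=96.8500, (K−S)⁺=0.0000, hold=2.7504 ⇒ V=2.7504 continue  boundary S*=-

price = 2.7504
boundary = - - - - 75.2653 80.1624
tree:
2.7504
4.4478 1.1473
6.9764 2.0621 0.2811
10.5275 3.6309 0.5773 0.0000
15.1147 6.2161 1.1857 0.0000 0.0000
19.7127 10.2176 2.4353 0.0000 0.0000 0.0000
24.0298 15.1147 5.0018 0.0000 0.0000 0.0000 0.0000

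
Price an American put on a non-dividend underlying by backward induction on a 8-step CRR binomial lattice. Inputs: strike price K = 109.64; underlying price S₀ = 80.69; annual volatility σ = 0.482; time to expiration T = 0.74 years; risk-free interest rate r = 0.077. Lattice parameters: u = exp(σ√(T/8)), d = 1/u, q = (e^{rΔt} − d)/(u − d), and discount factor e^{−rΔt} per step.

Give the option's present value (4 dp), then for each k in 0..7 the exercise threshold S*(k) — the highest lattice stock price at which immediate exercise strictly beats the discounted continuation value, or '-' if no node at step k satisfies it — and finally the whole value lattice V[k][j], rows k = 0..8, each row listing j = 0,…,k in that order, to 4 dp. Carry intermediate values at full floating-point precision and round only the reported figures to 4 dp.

Δt=0.09250, u=1.15788, d=0.86364, q=0.48771, disc=e^(-rΔt)=0.99290
k=8 terminal: V=max(K-S,0) → 84.6654 76.1567 64.7490 49.4549 28.9500 1.4592 0.0000 0.0000 0.0000
k=7: j=0 S=28.9177 intr=80.7223 cont=79.9442 V=80.7223[EX]; j=1 S=38.7698 intr=70.8702 cont=70.0921 V=70.8702[EX]; j=2 S=51.9785 intr=57.6615 cont=56.8833 V=57.6615[EX]; j=3 S=69.6874 intr=39.9526 cont=39.1744 V=39.9526[EX]; j=4 S=93.4297 intr=16.2103 cont=15.4322 V=16.2103[EX]; j=5 S=125.2609 intr=0.0000 cont=0.7422 V=0.7422[hold]; j=6 S=167.9368 intr=0.0000 cont=0.0000 V=0.0000[hold]; j=7 S=225.1522 intr=0.0000 cont=0.0000 V=0.0000[hold]  S*(7)=93.4297
k=6: j=0 S=33.4833 intr=76.1567 cont=75.3786 V=76.1567[EX]; j=1 S=44.8910 intr=64.7490 cont=63.9709 V=64.7490[EX]; j=2 S=60.1851 intr=49.4549 cont=48.6767 V=49.4549[EX]; j=3 S=80.6900 intr=28.9500 cont=28.1719 V=28.9500[EX]; j=4 S=108.1808 intr=1.4592 cont=8.6049 V=8.6049[hold]; j=5 S=145.0376 intr=0.0000 cont=0.3775 V=0.3775[hold]; j=6 S=194.4514 intr=0.0000 cont=0.0000 V=0.0000[hold]  S*(6)=80.6900
k=5: j=0 S=38.7698 intr=70.8702 cont=70.0921 V=70.8702[EX]; j=1 S=51.9785 intr=57.6615 cont=56.8833 V=57.6615[EX]; j=2 S=69.6874 intr=39.9526 cont=39.1744 V=39.9526[EX]; j=3 S=93.4297 intr=16.2103 cont=18.8924 V=18.8924[hold]; j=4 S=125.2609 intr=0.0000 cont=4.5597 V=4.5597[hold]; j=5 S=167.9368 intr=0.0000 cont=0.1920 V=0.1920[hold]  S*(5)=69.6874
k=4: j=0 S=44.8910 intr=64.7490 cont=63.9709 V=64.7490[EX]; j=1 S=60.1851 intr=49.4549 cont=48.6767 V=49.4549[EX]; j=2 S=80.6900 intr=28.9500 cont=29.4707 V=29.4707[hold]; j=3 S=108.1808 intr=1.4592 cont=11.8178 V=11.8178[hold]; j=4 S=145.0376 intr=0.0000 cont=2.4123 V=2.4123[hold]  S*(4)=60.1851
k=3: j=0 S=51.9785 intr=57.6615 cont=56.8833 V=57.6615[EX]; j=1 S=69.6874 intr=39.9526 cont=39.4266 V=39.9526[EX]; j=2 S=93.4297 intr=16.2103 cont=20.7131 V=20.7131[hold]; j=3 S=125.2609 intr=0.0000 cont=7.1793 V=7.1793[hold]  S*(3)=69.6874
k=2: j=0 S=60.1851 intr=49.4549 cont=48.6767 V=49.4549[EX]; j=1 S=80.6900 intr=28.9500 cont=30.3523 V=30.3523[hold]; j=2 S=108.1808 intr=1.4592 cont=14.0124 V=14.0124[hold]  S*(2)=60.1851
k=1: j=0 S=69.6874 intr=39.9526 cont=39.8535 V=39.9526[EX]; j=1 S=93.4297 intr=16.2103 cont=22.2243 V=22.2243[hold]  S*(1)=69.6874
k=0: j=0 S=80.6900 intr=28.9500 cont=31.0842 V=31.0842[hold]  S*(0)=-

price = 31.0842
boundary = - 69.6874 60.1851 69.6874 60.1851 69.6874 80.6900 93.4297
tree:
31.0842
39.9526 22.2243
49.4549 30.3523 14.0124
57.6615 39.9526 20.7131 7.1793
64.7490 49.4549 29.4707 11.8178 2.4123
70.8702 57.6615 39.9526 18.8924 4.5597 0.1920
76.1567 64.7490 49.4549 28.9500 8.6049 0.3775 0.0000
80.7223 70.8702 57.6615 39.9526 16.2103 0.7422 0.0000 0.0000
84.6654 76.1567 64.7490 49.4549 28.9500 1.4592 0.0000 0.0000 0.0000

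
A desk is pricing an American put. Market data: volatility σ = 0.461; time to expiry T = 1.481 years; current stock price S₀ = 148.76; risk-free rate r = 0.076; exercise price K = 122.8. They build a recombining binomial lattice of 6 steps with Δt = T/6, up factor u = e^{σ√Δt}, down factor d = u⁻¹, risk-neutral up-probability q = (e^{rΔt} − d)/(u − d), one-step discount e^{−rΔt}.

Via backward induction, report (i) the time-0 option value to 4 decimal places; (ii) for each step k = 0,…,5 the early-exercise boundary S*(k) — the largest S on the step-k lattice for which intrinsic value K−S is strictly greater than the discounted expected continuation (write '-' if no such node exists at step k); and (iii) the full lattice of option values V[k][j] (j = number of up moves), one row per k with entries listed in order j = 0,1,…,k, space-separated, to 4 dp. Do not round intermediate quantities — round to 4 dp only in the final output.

price = 14.5618
boundary = - - - 74.8307 59.5128 74.8307
tree:
14.5618
22.4286 6.7436
33.4597 11.5445 1.8885
47.9693 19.2980 3.7291 0.0000
63.2872 31.1994 7.3633 0.0000 0.0000
75.4694 47.9693 14.5393 0.0000 0.0000 0.0000
85.1580 63.2872 28.7089 0.0000 0.0000 0.0000 0.0000

Δt=0.24683  u=1.25739  d=0.79530  q=0.48397  discount=0.98142
step 6 (expiry): payoffs max(K−S,0) = 85.1580 63.2872 28.7089 0.0000 0.0000 0.0000 0.0000
step 5: (k=5,j=0): S=47.3306, (K−S)⁺=75.4694, hold=73.1872 ⇒ V=75.4694 exercise | (k=5,j=1): S=74.8307, (K−S)⁺=47.9693, hold=45.6872 ⇒ V=47.9693 exercise | (k=5,j=2): S=118.3089, (K−S)⁺=4.4911, hold=14.5393 ⇒ V=14.5393 continue | (k=5,j=3): S=187.0488, (K−S)⁺=0.0000, hold=0.0000 ⇒ V=0.0000 continue | (k=5,j=4): S=295.7282, (K−S)⁺=0.0000, hold=0.0000 ⇒ V=0.0000 continue | (k=5,j=5): S=467.5526, (K−S)⁺=0.0000, hold=0.0000 ⇒ V=0.0000 continue  boundary S*=74.8307
step 4: (k=4,j=0): S=59.5128, (K−S)⁺=63.2872, hold=61.0050 ⇒ V=63.2872 exercise | (k=4,j=1): S=94.0911, (K−S)⁺=28.7089, hold=31.1994 ⇒ V=31.1994 continue | (k=4,j=2): S=148.7600, (K−S)⁺=0.0000, hold=7.3633 ⇒ V=7.3633 continue | (k=4,j=3): S=235.1927, (K−S)⁺=0.0000, hold=0.0000 ⇒ V=0.0000 continue | (k=4,j=4): S=371.8447, (K−S)⁺=0.0000, hold=0.0000 ⇒ V=0.0000 continue  boundary S*=59.5128
step 3: (k=3,j=0): S=74.8307, (K−S)⁺=47.9693, hold=46.8701 ⇒ V=47.9693 exercise | (k=3,j=1): S=118.3089, (K−S)⁺=4.4911, hold=19.2980 ⇒ V=19.2980 continue | (k=3,j=2): S=187.0488, (K−S)⁺=0.0000, hold=3.7291 ⇒ V=3.7291 continue | (k=3,j=3): S=295.7282, (K−S)⁺=0.0000, hold=0.0000 ⇒ V=0.0000 continue  boundary S*=74.8307
step 2: (k=2,j=0): S=94.0911, (K−S)⁺=28.7089, hold=33.4597 ⇒ V=33.4597 continue | (k=2,j=1): S=148.7600, (K−S)⁺=0.0000, hold=11.5445 ⇒ V=11.5445 continue | (k=2,j=2): S=235.1927, (K−S)⁺=0.0000, hold=1.8885 ⇒ V=1.8885 continue  boundary S*=-
step 1: (k=1,j=0): S=118.3089, (K−S)⁺=4.4911, hold=22.4286 ⇒ V=22.4286 continue | (k=1,j=1): S=187.0488, (K−S)⁺=0.0000, hold=6.7436 ⇒ V=6.7436 continue  boundary S*=-
step 0: (k=0,j=0): S=148.7600, (K−S)⁺=0.0000, hold=14.5618 ⇒ V=14.5618 continue  boundary S*=-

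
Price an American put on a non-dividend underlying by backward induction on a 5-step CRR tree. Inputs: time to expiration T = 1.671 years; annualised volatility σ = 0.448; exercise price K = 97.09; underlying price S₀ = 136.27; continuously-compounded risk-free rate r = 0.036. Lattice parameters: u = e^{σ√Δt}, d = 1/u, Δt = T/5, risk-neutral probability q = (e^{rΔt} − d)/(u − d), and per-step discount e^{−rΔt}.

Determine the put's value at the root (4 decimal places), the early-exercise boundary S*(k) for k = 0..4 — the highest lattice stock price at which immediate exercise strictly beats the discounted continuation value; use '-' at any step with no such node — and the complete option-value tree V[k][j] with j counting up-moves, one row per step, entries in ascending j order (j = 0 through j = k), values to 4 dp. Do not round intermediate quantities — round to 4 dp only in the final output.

Δt=0.33420  u=1.29562  d=0.77183  q=0.45872  discount=0.98804
step 5 (expiry): payoffs max(K−S,0) = 59.7639 34.4333 0.0000 0.0000 0.0000 0.0000
step 4: (k=4,j=0): S=48.3605, (K−S)⁺=48.7295, hold=47.5684 ⇒ V=48.7295 exercise | (k=4,j=1): S=81.1793, (K−S)⁺=15.9107, hold=18.4151 ⇒ V=18.4151 continue | (k=4,j=2): S=136.2700, (K−S)⁺=0.0000, hold=0.0000 ⇒ V=0.0000 continue | (k=4,j=3): S=228.7469, (K−S)⁺=0.0000, hold=0.0000 ⇒ V=0.0000 continue | (k=4,j=4): S=383.9814, (K−S)⁺=0.0000, hold=0.0000 ⇒ V=0.0000 continue  boundary S*=48.3605
step 3: (k=3,j=0): S=62.6567, (K−S)⁺=34.4333, hold=34.4072 ⇒ V=34.4333 exercise | (k=3,j=1): S=105.1775, (K−S)⁺=0.0000, hold=9.8485 ⇒ V=9.8485 continue | (k=3,j=2): S=176.5541, (K−S)⁺=0.0000, hold=0.0000 ⇒ V=0.0000 continue | (k=3,j=3): S=296.3689, (K−S)⁺=0.0000, hold=0.0000 ⇒ V=0.0000 continue  boundary S*=62.6567
step 2: (k=2,j=0): S=81.1793, (K−S)⁺=15.9107, hold=22.8788 ⇒ V=22.8788 continue | (k=2,j=1): S=136.2700, (K−S)⁺=0.0000, hold=5.2670 ⇒ V=5.2670 continue | (k=2,j=2): S=228.7469, (K−S)⁺=0.0000, hold=0.0000 ⇒ V=0.0000 continue  boundary S*=-
step 1: (k=1,j=0): S=105.1775, (K−S)⁺=0.0000, hold=14.6229 ⇒ V=14.6229 continue | (k=1,j=1): S=176.5541, (K−S)⁺=0.0000, hold=2.8169 ⇒ V=2.8169 continue  boundary S*=-
step 0: (k=0,j=0): S=136.2700, (K−S)⁺=0.0000, hold=9.0971 ⇒ V=9.0971 continue  boundary S*=-

price = 9.0971
boundary = - - - 62.6567 48.3605
tree:
9.0971
14.6229 2.8169
22.8788 5.2670 0.0000
34.4333 9.8485 0.0000 0.0000
48.7295 18.4151 0.0000 0.0000 0.0000
59.7639 34.4333 0.0000 0.0000 0.0000 0.0000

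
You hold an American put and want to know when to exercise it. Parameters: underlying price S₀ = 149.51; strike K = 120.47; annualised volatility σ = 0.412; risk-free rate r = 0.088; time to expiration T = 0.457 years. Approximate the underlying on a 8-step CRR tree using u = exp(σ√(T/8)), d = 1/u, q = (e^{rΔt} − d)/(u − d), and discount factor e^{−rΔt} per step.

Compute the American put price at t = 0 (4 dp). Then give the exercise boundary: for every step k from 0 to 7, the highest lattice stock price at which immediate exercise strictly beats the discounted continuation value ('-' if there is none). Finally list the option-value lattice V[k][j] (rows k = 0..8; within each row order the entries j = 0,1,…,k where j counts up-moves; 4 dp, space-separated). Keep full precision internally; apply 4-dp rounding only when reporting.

params: Δt=0.05713 u=1.10348 d=0.90622 q=0.50095 e^(-rΔt)=0.99499
t_8 payoffs: 52.4643 37.6612 19.6358 0.0000 0.0000 0.0000 0.0000 0.0000 0.0000
t_7: node(7,0) S=75.0431 payoff=45.4269 vs cont=44.8228 → 45.4269 [stop]  node(7,1) S=91.3781 payoff=29.0919 vs cont=28.4878 → 29.0919 [stop]  node(7,2) S=111.2688 payoff=9.2012 vs cont=9.7501 → 9.7501 [wait]  node(7,3) S=135.4892 payoff=0.0000 vs cont=0.0000 → 0.0000 [wait]  node(7,4) S=164.9817 payoff=0.0000 vs cont=0.0000 → 0.0000 [wait]  node(7,5) S=200.8940 payoff=0.0000 vs cont=0.0000 → 0.0000 [wait]  node(7,6) S=244.6236 payoff=0.0000 vs cont=0.0000 → 0.0000 [wait]  node(7,7) S=297.8719 payoff=0.0000 vs cont=0.0000 → 0.0000 [wait]  ⇒ S*(7)=91.3781
t_6: node(6,0) S=82.8088 payoff=37.6612 vs cont=37.0571 → 37.6612 [stop]  node(6,1) S=100.8342 payoff=19.6358 vs cont=19.3053 → 19.6358 [stop]  node(6,2) S=122.7832 payoff=0.0000 vs cont=4.8414 → 4.8414 [wait]  node(6,3) S=149.5100 payoff=0.0000 vs cont=0.0000 → 0.0000 [wait]  node(6,4) S=182.0545 payoff=0.0000 vs cont=0.0000 → 0.0000 [wait]  node(6,5) S=221.6831 payoff=0.0000 vs cont=0.0000 → 0.0000 [wait]  node(6,6) S=269.9379 payoff=0.0000 vs cont=0.0000 → 0.0000 [wait]  ⇒ S*(6)=100.8342
t_5: node(5,0) S=91.3781 payoff=29.0919 vs cont=28.4878 → 29.0919 [stop]  node(5,1) S=111.2688 payoff=9.2012 vs cont=12.1632 → 12.1632 [wait]  node(5,2) S=135.4892 payoff=0.0000 vs cont=2.4040 → 2.4040 [wait]  node(5,3) S=164.9817 payoff=0.0000 vs cont=0.0000 → 0.0000 [wait]  node(5,4) S=200.8940 payoff=0.0000 vs cont=0.0000 → 0.0000 [wait]  node(5,5) S=244.6236 payoff=0.0000 vs cont=0.0000 → 0.0000 [wait]  ⇒ S*(5)=91.3781
t_4: node(4,0) S=100.8342 payoff=19.6358 vs cont=20.5081 → 20.5081 [wait]  node(4,1) S=122.7832 payoff=0.0000 vs cont=7.2379 → 7.2379 [wait]  node(4,2) S=149.5100 payoff=0.0000 vs cont=1.1937 → 1.1937 [wait]  node(4,3) S=182.0545 payoff=0.0000 vs cont=0.0000 → 0.0000 [wait]  node(4,4) S=221.6831 payoff=0.0000 vs cont=0.0000 → 0.0000 [wait]  ⇒ S*(4)=-
t_3: node(3,0) S=111.2688 payoff=9.2012 vs cont=13.7909 → 13.7909 [wait]  node(3,1) S=135.4892 payoff=0.0000 vs cont=4.1889 → 4.1889 [wait]  node(3,2) S=164.9817 payoff=0.0000 vs cont=0.5927 → 0.5927 [wait]  node(3,3) S=200.8940 payoff=0.0000 vs cont=0.0000 → 0.0000 [wait]  ⇒ S*(3)=-
t_2: node(2,0) S=122.7832 payoff=0.0000 vs cont=8.9357 → 8.9357 [wait]  node(2,1) S=149.5100 payoff=0.0000 vs cont=2.3754 → 2.3754 [wait]  node(2,2) S=182.0545 payoff=0.0000 vs cont=0.2943 → 0.2943 [wait]  ⇒ S*(2)=-
t_1: node(1,0) S=135.4892 payoff=0.0000 vs cont=5.6210 → 5.6210 [wait]  node(1,1) S=164.9817 payoff=0.0000 vs cont=1.3262 → 1.3262 [wait]  ⇒ S*(1)=-
t_0: node(0,0) S=149.5100 payoff=0.0000 vs cont=3.4521 → 3.4521 [wait]  ⇒ S*(0)=-

price = 3.4521
boundary = - - - - - 91.3781 100.8342 91.3781
tree:
3.4521
5.6210 1.3262
8.9357 2.3754 0.2943
13.7909 4.1889 0.5927 0.0000
20.5081 7.2379 1.1937 0.0000 0.0000
29.0919 12.1632 2.4040 0.0000 0.0000 0.0000
37.6612 19.6358 4.8414 0.0000 0.0000 0.0000 0.0000
45.4269 29.0919 9.7501 0.0000 0.0000 0.0000 0.0000 0.0000
52.4643 37.6612 19.6358 0.0000 0.0000 0.0000 0.0000 0.0000 0.0000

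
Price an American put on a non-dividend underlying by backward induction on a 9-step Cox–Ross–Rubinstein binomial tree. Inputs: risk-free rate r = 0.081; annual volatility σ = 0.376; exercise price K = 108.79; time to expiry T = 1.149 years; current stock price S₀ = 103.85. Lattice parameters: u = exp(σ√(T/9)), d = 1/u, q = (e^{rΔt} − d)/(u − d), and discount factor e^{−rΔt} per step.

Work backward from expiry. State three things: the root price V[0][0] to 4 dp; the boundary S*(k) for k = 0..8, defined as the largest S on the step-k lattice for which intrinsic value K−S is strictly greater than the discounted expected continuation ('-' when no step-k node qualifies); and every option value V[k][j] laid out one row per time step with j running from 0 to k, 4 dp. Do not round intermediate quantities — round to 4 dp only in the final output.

price = 15.5007
boundary = - - - 69.4015 79.3806 69.4015 79.3806 69.4015 79.3806
tree:
15.5007
21.8085 9.6377
29.7835 14.4413 5.1282
39.3885 20.9830 8.3272 2.0984
48.1132 29.4094 13.1564 3.7656 0.5077
55.7411 39.3885 20.0924 6.6295 1.0363 0.0000
62.4100 48.1132 29.4094 11.3746 2.1155 0.0000 0.0000
68.2406 55.7411 39.3885 18.8132 4.3185 0.0000 0.0000 0.0000
73.3382 62.4100 48.1132 29.4094 8.8154 0.0000 0.0000 0.0000 0.0000
77.7949 68.2406 55.7411 39.3885 17.9953 0.0000 0.0000 0.0000 0.0000 0.0000

Δt=0.12767  u=1.14379  d=0.87429  q=0.50503  discount=0.98971
step 9 (expiry): payoffs max(K−S,0) = 77.7949 68.2406 55.7411 39.3885 17.9953 0.0000 0.0000 0.0000 0.0000 0.0000
step 8: (k=8,j=0): S=35.4518, (K−S)⁺=73.3382, hold=72.2190 ⇒ V=73.3382 exercise | (k=8,j=1): S=46.3800, (K−S)⁺=62.4100, hold=61.2908 ⇒ V=62.4100 exercise | (k=8,j=2): S=60.6768, (K−S)⁺=48.1132, hold=46.9940 ⇒ V=48.1132 exercise | (k=8,j=3): S=79.3806, (K−S)⁺=29.4094, hold=28.2902 ⇒ V=29.4094 exercise | (k=8,j=4): S=103.8500, (K−S)⁺=4.9400, hold=8.8154 ⇒ V=8.8154 continue | (k=8,j=5): S=135.8621, (K−S)⁺=0.0000, hold=0.0000 ⇒ V=0.0000 continue | (k=8,j=6): S=177.7421, (K−S)⁺=0.0000, hold=0.0000 ⇒ V=0.0000 continue | (k=8,j=7): S=232.5318, (K−S)⁺=0.0000, hold=0.0000 ⇒ V=0.0000 continue | (k=8,j=8): S=304.2106, (K−S)⁺=0.0000, hold=0.0000 ⇒ V=0.0000 continue  boundary S*=79.3806
step 7: (k=7,j=0): S=40.5494, (K−S)⁺=68.2406, hold=67.1214 ⇒ V=68.2406 exercise | (k=7,j=1): S=53.0489, (K−S)⁺=55.7411, hold=54.6219 ⇒ V=55.7411 exercise | (k=7,j=2): S=69.4015, (K−S)⁺=39.3885, hold=38.2693 ⇒ V=39.3885 exercise | (k=7,j=3): S=90.7947, (K−S)⁺=17.9953, hold=18.8132 ⇒ V=18.8132 continue | (k=7,j=4): S=118.7825, (K−S)⁺=0.0000, hold=4.3185 ⇒ V=4.3185 continue | (k=7,j=5): S=155.3976, (K−S)⁺=0.0000, hold=0.0000 ⇒ V=0.0000 continue | (k=7,j=6): S=203.2995, (K−S)⁺=0.0000, hold=0.0000 ⇒ V=0.0000 continue | (k=7,j=7): S=265.9674, (K−S)⁺=0.0000, hold=0.0000 ⇒ V=0.0000 continue  boundary S*=69.4015
step 6: (k=6,j=0): S=46.3800, (K−S)⁺=62.4100, hold=61.2908 ⇒ V=62.4100 exercise | (k=6,j=1): S=60.6768, (K−S)⁺=48.1132, hold=46.9940 ⇒ V=48.1132 exercise | (k=6,j=2): S=79.3806, (K−S)⁺=29.4094, hold=28.6990 ⇒ V=29.4094 exercise | (k=6,j=3): S=103.8500, (K−S)⁺=4.9400, hold=11.3746 ⇒ V=11.3746 continue | (k=6,j=4): S=135.8621, (K−S)⁺=0.0000, hold=2.1155 ⇒ V=2.1155 continue | (k=6,j=5): S=177.7421, (K−S)⁺=0.0000, hold=0.0000 ⇒ V=0.0000 continue | (k=6,j=6): S=232.5318, (K−S)⁺=0.0000, hold=0.0000 ⇒ V=0.0000 continue  boundary S*=79.3806
step 5: (k=5,j=0): S=53.0489, (K−S)⁺=55.7411, hold=54.6219 ⇒ V=55.7411 exercise | (k=5,j=1): S=69.4015, (K−S)⁺=39.3885, hold=38.2693 ⇒ V=39.3885 exercise | (k=5,j=2): S=90.7947, (K−S)⁺=17.9953, hold=20.0924 ⇒ V=20.0924 continue | (k=5,j=3): S=118.7825, (K−S)⁺=0.0000, hold=6.6295 ⇒ V=6.6295 continue | (k=5,j=4): S=155.3976, (K−S)⁺=0.0000, hold=1.0363 ⇒ V=1.0363 continue | (k=5,j=5): S=203.2995, (K−S)⁺=0.0000, hold=0.0000 ⇒ V=0.0000 continue  boundary S*=69.4015
step 4: (k=4,j=0): S=60.6768, (K−S)⁺=48.1132, hold=46.9940 ⇒ V=48.1132 exercise | (k=4,j=1): S=79.3806, (K−S)⁺=29.4094, hold=29.3384 ⇒ V=29.4094 exercise | (k=4,j=2): S=103.8500, (K−S)⁺=4.9400, hold=13.1564 ⇒ V=13.1564 continue | (k=4,j=3): S=135.8621, (K−S)⁺=0.0000, hold=3.7656 ⇒ V=3.7656 continue | (k=4,j=4): S=177.7421, (K−S)⁺=0.0000, hold=0.5077 ⇒ V=0.5077 continue  boundary S*=79.3806
step 3: (k=3,j=0): S=69.4015, (K−S)⁺=39.3885, hold=38.2693 ⇒ V=39.3885 exercise | (k=3,j=1): S=90.7947, (K−S)⁺=17.9953, hold=20.9830 ⇒ V=20.9830 continue | (k=3,j=2): S=118.7825, (K−S)⁺=0.0000, hold=8.3272 ⇒ V=8.3272 continue | (k=3,j=3): S=155.3976, (K−S)⁺=0.0000, hold=2.0984 ⇒ V=2.0984 continue  boundary S*=69.4015
step 2: (k=2,j=0): S=79.3806, (K−S)⁺=29.4094, hold=29.7835 ⇒ V=29.7835 continue | (k=2,j=1): S=103.8500, (K−S)⁺=4.9400, hold=14.4413 ⇒ V=14.4413 continue | (k=2,j=2): S=135.8621, (K−S)⁺=0.0000, hold=5.1282 ⇒ V=5.1282 continue  boundary S*=-
step 1: (k=1,j=0): S=90.7947, (K−S)⁺=17.9953, hold=21.8085 ⇒ V=21.8085 continue | (k=1,j=1): S=118.7825, (K−S)⁺=0.0000, hold=9.6377 ⇒ V=9.6377 continue  boundary S*=-
step 0: (k=0,j=0): S=103.8500, (K−S)⁺=4.9400, hold=15.5007 ⇒ V=15.5007 continue  boundary S*=-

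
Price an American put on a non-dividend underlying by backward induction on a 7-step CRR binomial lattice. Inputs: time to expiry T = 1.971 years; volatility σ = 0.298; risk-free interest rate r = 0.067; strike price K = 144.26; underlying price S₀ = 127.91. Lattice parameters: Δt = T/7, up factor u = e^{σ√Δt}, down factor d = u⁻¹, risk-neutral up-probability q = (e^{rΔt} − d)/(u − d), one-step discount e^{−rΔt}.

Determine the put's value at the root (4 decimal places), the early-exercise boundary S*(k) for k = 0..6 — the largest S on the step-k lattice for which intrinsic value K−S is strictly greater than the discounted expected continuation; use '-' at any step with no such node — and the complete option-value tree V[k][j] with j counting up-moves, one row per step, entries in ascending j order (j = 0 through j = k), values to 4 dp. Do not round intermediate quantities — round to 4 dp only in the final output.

price = 23.6880
boundary = - - 93.2300 109.2019 93.2300 109.2019 93.2300
tree:
23.6880
35.4349 13.7339
51.0300 22.3658 6.2851
64.6658 35.0581 11.4923 1.7183
76.3073 51.0300 20.4601 3.6520 0.0000
86.2460 64.6658 35.0581 7.7615 0.0000 0.0000
94.7312 76.3073 51.0300 16.4956 0.0000 0.0000 0.0000
101.9753 86.2460 64.6658 35.0581 0.0000 0.0000 0.0000 0.0000

params: Δt=0.28157 u=1.17132 d=0.85374 q=0.52052 e^(-rΔt)=0.98131
t_7 payoffs: 101.9753 86.2460 64.6658 35.0581 0.0000 0.0000 0.0000 0.0000
t_6: node(6,0) S=49.5288 payoff=94.7312 vs cont=92.0352 → 94.7312 [stop]  node(6,1) S=67.9527 payoff=76.3073 vs cont=73.6113 → 76.3073 [stop]  node(6,2) S=93.2300 payoff=51.0300 vs cont=48.3340 → 51.0300 [stop]  node(6,3) S=127.9100 payoff=16.3500 vs cont=16.4956 → 16.4956 [wait]  node(6,4) S=175.4904 payoff=0.0000 vs cont=0.0000 → 0.0000 [wait]  node(6,5) S=240.7698 payoff=0.0000 vs cont=0.0000 → 0.0000 [wait]  node(6,6) S=330.3322 payoff=0.0000 vs cont=0.0000 → 0.0000 [wait]  ⇒ S*(6)=93.2300
t_5: node(5,0) S=58.0140 payoff=86.2460 vs cont=83.5500 → 86.2460 [stop]  node(5,1) S=79.5942 payoff=64.6658 vs cont=61.9698 → 64.6658 [stop]  node(5,2) S=109.2019 payoff=35.0581 vs cont=32.4365 → 35.0581 [stop]  node(5,3) S=149.8231 payoff=0.0000 vs cont=7.7615 → 7.7615 [wait]  node(5,4) S=205.5548 payoff=0.0000 vs cont=0.0000 → 0.0000 [wait]  node(5,5) S=282.0178 payoff=0.0000 vs cont=0.0000 → 0.0000 [wait]  ⇒ S*(5)=109.2019
t_4: node(4,0) S=67.9527 payoff=76.3073 vs cont=73.6113 → 76.3073 [stop]  node(4,1) S=93.2300 payoff=51.0300 vs cont=48.3340 → 51.0300 [stop]  node(4,2) S=127.9100 payoff=16.3500 vs cont=20.4601 → 20.4601 [wait]  node(4,3) S=175.4904 payoff=0.0000 vs cont=3.6520 → 3.6520 [wait]  node(4,4) S=240.7698 payoff=0.0000 vs cont=0.0000 → 0.0000 [wait]  ⇒ S*(4)=93.2300
t_3: node(3,0) S=79.5942 payoff=64.6658 vs cont=61.9698 → 64.6658 [stop]  node(3,1) S=109.2019 payoff=35.0581 vs cont=34.4615 → 35.0581 [stop]  node(3,2) S=149.8231 payoff=0.0000 vs cont=11.4923 → 11.4923 [wait]  node(3,3) S=205.5548 payoff=0.0000 vs cont=1.7183 → 1.7183 [wait]  ⇒ S*(3)=109.2019
t_2: node(2,0) S=93.2300 payoff=51.0300 vs cont=48.3340 → 51.0300 [stop]  node(2,1) S=127.9100 payoff=16.3500 vs cont=22.3658 → 22.3658 [wait]  node(2,2) S=175.4904 payoff=0.0000 vs cont=6.2851 → 6.2851 [wait]  ⇒ S*(2)=93.2300
t_1: node(1,0) S=109.2019 payoff=35.0581 vs cont=35.4349 → 35.4349 [wait]  node(1,1) S=149.8231 payoff=0.0000 vs cont=13.7339 → 13.7339 [wait]  ⇒ S*(1)=-
t_0: node(0,0) S=127.9100 payoff=16.3500 vs cont=23.6880 → 23.6880 [wait]  ⇒ S*(0)=-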